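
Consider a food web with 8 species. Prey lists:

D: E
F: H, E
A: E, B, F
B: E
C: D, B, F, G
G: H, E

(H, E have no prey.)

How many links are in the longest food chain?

One longest chain: E → B → A.
It has 3 species and 2 links.

2 links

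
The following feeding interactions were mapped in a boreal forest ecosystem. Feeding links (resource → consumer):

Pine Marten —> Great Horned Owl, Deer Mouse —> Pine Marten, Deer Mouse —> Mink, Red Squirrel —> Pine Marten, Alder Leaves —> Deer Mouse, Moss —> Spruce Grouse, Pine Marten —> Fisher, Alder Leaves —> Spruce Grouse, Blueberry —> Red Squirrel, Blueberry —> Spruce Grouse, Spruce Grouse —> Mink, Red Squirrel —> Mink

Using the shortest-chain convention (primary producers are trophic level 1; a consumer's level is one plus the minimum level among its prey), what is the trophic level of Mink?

Trophic level 3

Blueberry is a producer → level 1.
Red Squirrel eats Blueberry → level 2.
Mink eats Red Squirrel → level 3.
No prey of Mink is below level 2, so 3 is the minimum.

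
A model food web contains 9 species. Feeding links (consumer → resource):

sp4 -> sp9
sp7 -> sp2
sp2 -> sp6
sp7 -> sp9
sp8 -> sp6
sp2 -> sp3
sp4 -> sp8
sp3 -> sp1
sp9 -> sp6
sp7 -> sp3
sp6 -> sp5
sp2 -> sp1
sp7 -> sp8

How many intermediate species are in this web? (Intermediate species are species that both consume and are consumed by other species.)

5

Intermediate species (has both prey and predators): sp6, sp3, sp8, sp2, sp9.
Count: 5.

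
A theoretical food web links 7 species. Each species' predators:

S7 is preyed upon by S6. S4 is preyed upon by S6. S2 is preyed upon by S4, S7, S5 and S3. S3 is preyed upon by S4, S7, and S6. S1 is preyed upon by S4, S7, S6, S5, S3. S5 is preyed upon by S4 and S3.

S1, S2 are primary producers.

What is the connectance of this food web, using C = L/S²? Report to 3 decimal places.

C = 0.327

The web has S = 7 species and L = 16 feeding links.
C = L / S² = 16 / 49 = 0.3265 ≈ 0.327.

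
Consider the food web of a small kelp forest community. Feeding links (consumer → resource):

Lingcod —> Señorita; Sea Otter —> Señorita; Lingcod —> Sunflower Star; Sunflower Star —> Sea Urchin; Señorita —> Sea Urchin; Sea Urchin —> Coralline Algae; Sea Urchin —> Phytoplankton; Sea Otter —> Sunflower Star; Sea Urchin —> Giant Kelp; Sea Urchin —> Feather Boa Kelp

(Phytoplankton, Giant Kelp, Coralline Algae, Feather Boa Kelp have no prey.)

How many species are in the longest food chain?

4 species

One longest chain: Phytoplankton → Sea Urchin → Sunflower Star → Sea Otter.
It has 4 species and 3 links.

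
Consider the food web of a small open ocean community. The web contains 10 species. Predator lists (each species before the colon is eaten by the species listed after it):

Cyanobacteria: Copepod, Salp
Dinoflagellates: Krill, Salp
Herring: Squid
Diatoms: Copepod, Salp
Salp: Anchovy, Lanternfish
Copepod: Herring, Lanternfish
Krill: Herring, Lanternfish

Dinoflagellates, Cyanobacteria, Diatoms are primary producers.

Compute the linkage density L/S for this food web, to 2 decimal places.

L/S = 1.30

There are L = 13 links among S = 10 species.
L/S = 13/10 = 1.3000 ≈ 1.30.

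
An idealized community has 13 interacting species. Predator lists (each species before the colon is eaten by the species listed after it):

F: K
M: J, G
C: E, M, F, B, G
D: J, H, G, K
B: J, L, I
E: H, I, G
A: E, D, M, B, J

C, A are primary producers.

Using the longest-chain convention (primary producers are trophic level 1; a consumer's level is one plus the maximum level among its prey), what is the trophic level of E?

Trophic level 2

C is a producer → level 1.
E eats C (level 1); other prey at levels: A 1 → level 2.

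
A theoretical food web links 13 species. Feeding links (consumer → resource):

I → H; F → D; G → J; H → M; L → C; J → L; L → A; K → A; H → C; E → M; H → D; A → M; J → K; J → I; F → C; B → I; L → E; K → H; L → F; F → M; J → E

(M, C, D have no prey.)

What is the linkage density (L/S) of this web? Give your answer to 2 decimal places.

There are L = 21 links among S = 13 species.
L/S = 21/13 = 1.6154 ≈ 1.62.

L/S = 1.62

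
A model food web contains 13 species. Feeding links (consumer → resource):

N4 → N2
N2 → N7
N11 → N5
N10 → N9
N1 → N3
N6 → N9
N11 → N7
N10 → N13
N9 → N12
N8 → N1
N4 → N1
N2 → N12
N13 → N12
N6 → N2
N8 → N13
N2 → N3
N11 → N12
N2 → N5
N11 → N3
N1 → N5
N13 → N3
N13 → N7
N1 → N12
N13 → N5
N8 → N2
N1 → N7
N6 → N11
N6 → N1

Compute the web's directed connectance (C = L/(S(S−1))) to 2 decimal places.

C = 0.18

The web has S = 13 species and L = 28 feeding links.
C = L / (S(S−1)) = 28 / 156 = 0.1795 ≈ 0.18.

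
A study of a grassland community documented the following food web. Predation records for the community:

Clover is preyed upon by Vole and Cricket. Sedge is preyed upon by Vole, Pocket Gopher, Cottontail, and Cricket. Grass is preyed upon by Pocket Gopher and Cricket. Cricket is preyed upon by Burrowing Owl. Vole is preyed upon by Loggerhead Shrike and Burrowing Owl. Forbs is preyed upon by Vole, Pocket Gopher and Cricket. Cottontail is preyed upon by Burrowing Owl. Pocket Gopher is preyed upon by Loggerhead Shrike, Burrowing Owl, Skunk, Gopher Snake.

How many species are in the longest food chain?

One longest chain: Forbs → Pocket Gopher → Gopher Snake.
It has 3 species and 2 links.

3 species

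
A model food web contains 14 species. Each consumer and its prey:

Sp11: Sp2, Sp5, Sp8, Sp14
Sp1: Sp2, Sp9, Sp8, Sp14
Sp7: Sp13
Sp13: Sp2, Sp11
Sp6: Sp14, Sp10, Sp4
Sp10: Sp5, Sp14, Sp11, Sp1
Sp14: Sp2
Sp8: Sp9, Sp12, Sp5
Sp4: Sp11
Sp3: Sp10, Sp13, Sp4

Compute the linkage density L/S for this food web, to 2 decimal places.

There are L = 26 links among S = 14 species.
L/S = 26/14 = 1.8571 ≈ 1.86.

L/S = 1.86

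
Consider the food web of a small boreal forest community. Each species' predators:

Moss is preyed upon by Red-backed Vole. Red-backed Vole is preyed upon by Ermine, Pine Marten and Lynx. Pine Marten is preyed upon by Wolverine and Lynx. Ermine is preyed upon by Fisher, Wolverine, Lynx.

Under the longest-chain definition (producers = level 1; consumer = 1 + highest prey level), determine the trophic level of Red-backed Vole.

Moss is a producer → level 1.
Red-backed Vole eats Moss → level 2.

Trophic level 2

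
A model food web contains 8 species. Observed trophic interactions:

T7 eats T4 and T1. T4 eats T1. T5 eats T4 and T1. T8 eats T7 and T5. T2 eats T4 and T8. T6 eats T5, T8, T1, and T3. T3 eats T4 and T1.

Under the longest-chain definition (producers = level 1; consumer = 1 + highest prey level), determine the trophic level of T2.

Trophic level 5

T1 is a producer → level 1.
T4 eats T1 → level 2.
T5 eats T4 (level 2); other prey at levels: T1 1 → level 3.
T8 eats T5 (level 3); other prey at levels: T7 3 → level 4.
T2 eats T8 (level 4); other prey at levels: T4 2 → level 5.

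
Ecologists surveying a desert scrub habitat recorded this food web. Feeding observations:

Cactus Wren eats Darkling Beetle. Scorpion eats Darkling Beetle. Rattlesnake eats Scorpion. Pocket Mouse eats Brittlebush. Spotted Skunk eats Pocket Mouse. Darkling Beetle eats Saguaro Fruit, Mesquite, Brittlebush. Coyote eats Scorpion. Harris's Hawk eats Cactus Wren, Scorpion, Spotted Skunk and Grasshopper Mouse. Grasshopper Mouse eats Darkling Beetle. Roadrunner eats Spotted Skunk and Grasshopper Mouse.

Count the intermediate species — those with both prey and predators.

6

Intermediate species (has both prey and predators): Darkling Beetle, Pocket Mouse, Grasshopper Mouse, Scorpion, Cactus Wren, Spotted Skunk.
Count: 6.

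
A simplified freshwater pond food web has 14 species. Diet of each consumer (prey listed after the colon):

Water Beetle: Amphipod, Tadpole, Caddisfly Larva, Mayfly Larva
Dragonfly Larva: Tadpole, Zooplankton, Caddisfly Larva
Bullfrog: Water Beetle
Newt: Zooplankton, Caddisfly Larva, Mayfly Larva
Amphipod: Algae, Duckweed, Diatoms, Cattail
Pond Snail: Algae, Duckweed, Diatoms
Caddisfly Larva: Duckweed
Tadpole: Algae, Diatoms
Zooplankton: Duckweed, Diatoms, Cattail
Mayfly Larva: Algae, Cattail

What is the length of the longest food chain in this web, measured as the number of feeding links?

3 links

One longest chain: Duckweed → Caddisfly Larva → Water Beetle → Bullfrog.
It has 4 species and 3 links.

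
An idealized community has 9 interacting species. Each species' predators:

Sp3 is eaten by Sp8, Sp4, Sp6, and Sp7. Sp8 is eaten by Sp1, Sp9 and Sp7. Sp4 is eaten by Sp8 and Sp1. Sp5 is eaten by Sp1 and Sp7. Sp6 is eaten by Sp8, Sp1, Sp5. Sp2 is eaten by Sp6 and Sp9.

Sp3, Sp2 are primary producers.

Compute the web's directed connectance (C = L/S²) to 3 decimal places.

C = 0.198

The web has S = 9 species and L = 16 feeding links.
C = L / S² = 16 / 81 = 0.1975 ≈ 0.198.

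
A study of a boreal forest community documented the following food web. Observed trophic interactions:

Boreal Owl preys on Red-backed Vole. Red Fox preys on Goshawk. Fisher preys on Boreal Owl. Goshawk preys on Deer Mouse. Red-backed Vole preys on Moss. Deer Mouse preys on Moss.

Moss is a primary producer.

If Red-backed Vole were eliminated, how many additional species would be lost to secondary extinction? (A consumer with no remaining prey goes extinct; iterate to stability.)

2

Remove Red-backed Vole.
Round 1: Boreal Owl (all prey gone) → extinct.
Round 2: Fisher (all prey gone) → extinct.
No further losses. Total secondary extinctions: 2.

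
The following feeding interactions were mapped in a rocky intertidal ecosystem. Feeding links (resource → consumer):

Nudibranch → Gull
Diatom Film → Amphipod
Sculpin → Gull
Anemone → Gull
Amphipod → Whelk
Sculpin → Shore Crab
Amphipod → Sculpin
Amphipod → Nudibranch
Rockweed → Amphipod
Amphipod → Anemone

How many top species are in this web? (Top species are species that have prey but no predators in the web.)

Top species (has prey, but nothing eats it): Whelk, Shore Crab, Gull.
Count: 3.

3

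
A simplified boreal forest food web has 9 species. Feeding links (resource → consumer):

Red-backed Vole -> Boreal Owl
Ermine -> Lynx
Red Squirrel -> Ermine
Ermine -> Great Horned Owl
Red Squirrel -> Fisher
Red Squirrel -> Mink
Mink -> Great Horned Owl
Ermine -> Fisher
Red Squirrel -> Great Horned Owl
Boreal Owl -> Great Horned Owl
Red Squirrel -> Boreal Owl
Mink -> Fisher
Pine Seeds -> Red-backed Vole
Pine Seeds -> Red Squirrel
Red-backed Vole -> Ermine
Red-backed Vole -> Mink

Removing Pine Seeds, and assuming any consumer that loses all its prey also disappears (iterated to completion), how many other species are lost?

8

Remove Pine Seeds.
Round 1: Red Squirrel (all prey gone), Red-backed Vole (all prey gone) → extinct.
Round 2: Boreal Owl (all prey gone), Ermine (all prey gone), Mink (all prey gone) → extinct.
Round 3: Lynx (all prey gone), Fisher (all prey gone), Great Horned Owl (all prey gone) → extinct.
No further losses. Total secondary extinctions: 8.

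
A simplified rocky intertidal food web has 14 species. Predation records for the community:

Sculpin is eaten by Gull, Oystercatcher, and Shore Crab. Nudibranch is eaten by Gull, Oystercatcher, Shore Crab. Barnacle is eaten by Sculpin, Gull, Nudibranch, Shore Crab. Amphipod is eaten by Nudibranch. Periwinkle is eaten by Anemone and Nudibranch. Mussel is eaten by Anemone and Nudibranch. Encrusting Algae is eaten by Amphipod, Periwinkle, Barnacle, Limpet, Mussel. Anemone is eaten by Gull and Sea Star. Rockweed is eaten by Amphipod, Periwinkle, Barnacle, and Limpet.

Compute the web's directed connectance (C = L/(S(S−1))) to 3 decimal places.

C = 0.143

The web has S = 14 species and L = 26 feeding links.
C = L / (S(S−1)) = 26 / 182 = 0.1429 ≈ 0.143.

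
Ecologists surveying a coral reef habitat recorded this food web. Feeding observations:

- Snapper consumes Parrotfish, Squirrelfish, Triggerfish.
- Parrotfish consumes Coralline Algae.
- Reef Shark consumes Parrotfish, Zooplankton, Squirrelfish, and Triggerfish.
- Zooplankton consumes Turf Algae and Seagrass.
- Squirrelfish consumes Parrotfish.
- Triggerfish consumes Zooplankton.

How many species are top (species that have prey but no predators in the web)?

Top species (has prey, but nothing eats it): Reef Shark, Snapper.
Count: 2.

2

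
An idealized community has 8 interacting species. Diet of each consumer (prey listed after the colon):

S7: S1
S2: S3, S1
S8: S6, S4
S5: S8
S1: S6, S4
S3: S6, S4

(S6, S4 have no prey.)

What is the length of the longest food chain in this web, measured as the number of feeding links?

2 links

One longest chain: S6 → S3 → S2.
It has 3 species and 2 links.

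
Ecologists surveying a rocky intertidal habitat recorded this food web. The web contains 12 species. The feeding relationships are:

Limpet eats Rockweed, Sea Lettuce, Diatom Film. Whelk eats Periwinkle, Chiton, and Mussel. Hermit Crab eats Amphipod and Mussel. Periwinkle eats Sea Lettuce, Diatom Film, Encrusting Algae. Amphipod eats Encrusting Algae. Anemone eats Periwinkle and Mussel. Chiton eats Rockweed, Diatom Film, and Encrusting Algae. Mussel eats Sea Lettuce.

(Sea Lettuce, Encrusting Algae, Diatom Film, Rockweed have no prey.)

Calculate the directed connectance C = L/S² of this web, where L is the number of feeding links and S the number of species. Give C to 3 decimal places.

C = 0.125

The web has S = 12 species and L = 18 feeding links.
C = L / S² = 18 / 144 = 0.1250 ≈ 0.125.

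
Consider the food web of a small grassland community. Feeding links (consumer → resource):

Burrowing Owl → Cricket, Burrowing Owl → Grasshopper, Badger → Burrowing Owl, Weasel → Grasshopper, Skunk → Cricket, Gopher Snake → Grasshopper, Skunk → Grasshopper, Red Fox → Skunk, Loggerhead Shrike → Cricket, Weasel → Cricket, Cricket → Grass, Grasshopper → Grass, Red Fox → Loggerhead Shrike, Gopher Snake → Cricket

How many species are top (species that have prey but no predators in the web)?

4

Top species (has prey, but nothing eats it): Gopher Snake, Weasel, Red Fox, Badger.
Count: 4.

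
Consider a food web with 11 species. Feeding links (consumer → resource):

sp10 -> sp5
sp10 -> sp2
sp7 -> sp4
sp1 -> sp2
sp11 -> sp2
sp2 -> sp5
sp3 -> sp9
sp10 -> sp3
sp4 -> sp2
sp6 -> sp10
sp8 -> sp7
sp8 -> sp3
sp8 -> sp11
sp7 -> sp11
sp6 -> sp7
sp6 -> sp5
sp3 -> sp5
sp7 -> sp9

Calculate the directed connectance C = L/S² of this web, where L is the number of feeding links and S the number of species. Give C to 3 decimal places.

C = 0.149

The web has S = 11 species and L = 18 feeding links.
C = L / S² = 18 / 121 = 0.1488 ≈ 0.149.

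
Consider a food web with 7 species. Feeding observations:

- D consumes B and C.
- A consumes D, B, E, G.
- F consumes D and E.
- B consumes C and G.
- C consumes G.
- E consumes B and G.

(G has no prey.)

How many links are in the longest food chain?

One longest chain: G → C → B → E → F.
It has 5 species and 4 links.

4 links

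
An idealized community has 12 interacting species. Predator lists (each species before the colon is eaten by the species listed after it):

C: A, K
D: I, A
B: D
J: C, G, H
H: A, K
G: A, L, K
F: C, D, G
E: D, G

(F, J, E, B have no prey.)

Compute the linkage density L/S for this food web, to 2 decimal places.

There are L = 18 links among S = 12 species.
L/S = 18/12 = 1.5000 ≈ 1.50.

L/S = 1.50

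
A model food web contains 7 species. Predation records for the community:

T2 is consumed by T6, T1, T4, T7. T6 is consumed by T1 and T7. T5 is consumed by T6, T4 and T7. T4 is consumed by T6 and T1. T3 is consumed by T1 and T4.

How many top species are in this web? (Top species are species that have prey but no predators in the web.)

2

Top species (has prey, but nothing eats it): T7, T1.
Count: 2.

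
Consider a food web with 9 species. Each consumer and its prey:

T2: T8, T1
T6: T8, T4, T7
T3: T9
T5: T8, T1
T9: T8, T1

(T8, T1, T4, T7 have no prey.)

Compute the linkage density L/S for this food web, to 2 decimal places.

There are L = 10 links among S = 9 species.
L/S = 10/9 = 1.1111 ≈ 1.11.

L/S = 1.11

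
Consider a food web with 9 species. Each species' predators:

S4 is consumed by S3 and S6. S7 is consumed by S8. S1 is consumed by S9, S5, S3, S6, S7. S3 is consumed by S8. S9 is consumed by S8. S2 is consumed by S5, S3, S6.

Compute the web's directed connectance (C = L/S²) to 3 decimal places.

C = 0.160

The web has S = 9 species and L = 13 feeding links.
C = L / S² = 13 / 81 = 0.1605 ≈ 0.160.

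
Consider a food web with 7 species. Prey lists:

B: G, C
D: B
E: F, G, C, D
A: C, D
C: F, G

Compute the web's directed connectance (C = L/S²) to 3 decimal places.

The web has S = 7 species and L = 11 feeding links.
C = L / S² = 11 / 49 = 0.2245 ≈ 0.224.

C = 0.224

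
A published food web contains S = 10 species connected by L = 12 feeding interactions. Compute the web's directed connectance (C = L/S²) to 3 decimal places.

The web has S = 10 species and L = 12 feeding links.
C = L / S² = 12 / 100 = 0.1200 ≈ 0.120.

C = 0.120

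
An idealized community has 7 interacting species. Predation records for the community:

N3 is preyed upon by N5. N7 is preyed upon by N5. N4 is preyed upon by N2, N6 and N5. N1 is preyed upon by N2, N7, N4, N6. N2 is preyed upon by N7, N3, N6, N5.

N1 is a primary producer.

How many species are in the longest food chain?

5 species

One longest chain: N1 → N4 → N2 → N7 → N5.
It has 5 species and 4 links.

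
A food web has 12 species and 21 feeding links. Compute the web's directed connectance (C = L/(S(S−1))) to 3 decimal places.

The web has S = 12 species and L = 21 feeding links.
C = L / (S(S−1)) = 21 / 132 = 0.1591 ≈ 0.159.

C = 0.159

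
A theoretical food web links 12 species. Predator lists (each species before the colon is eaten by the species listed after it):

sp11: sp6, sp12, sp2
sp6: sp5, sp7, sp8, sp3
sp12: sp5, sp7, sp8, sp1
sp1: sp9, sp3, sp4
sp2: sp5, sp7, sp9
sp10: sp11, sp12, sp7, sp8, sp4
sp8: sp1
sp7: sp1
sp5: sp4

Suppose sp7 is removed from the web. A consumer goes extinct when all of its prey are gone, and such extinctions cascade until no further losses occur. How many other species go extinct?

0

Remove sp7.
Every predator of it retains at least one other prey: sp1 still has sp12, sp8.
No consumer loses all prey, so no secondary extinctions occur.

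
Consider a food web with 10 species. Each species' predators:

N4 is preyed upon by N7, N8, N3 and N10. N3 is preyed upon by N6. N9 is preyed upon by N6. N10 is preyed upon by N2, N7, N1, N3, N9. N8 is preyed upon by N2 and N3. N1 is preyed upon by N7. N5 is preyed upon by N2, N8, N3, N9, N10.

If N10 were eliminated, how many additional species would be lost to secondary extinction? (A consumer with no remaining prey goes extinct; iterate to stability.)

1

Remove N10.
Round 1: N1 (all prey gone) → extinct.
No further losses. Total secondary extinctions: 1.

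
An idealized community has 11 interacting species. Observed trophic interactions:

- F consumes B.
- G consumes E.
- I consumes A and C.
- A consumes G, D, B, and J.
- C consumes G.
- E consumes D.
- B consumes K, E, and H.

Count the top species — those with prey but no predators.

2

Top species (has prey, but nothing eats it): F, I.
Count: 2.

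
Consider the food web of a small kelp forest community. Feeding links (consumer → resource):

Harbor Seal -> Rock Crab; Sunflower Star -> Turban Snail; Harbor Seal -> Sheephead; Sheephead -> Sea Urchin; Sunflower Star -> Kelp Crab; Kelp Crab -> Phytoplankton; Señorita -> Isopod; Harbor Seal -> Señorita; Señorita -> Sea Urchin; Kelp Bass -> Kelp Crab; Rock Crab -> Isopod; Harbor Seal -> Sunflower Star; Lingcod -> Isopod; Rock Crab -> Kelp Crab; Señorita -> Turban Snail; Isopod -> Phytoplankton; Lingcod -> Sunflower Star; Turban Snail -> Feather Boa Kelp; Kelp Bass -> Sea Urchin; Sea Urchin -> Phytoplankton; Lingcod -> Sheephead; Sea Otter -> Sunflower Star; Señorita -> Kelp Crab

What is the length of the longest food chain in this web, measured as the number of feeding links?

3 links

One longest chain: Feather Boa Kelp → Turban Snail → Sunflower Star → Sea Otter.
It has 4 species and 3 links.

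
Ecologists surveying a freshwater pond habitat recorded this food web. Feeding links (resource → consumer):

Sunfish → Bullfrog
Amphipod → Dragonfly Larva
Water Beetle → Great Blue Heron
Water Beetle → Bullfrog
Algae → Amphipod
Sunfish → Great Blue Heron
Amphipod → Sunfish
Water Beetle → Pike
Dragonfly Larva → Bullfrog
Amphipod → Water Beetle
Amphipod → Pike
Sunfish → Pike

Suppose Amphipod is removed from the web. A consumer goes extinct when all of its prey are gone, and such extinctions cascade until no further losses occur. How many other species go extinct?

Remove Amphipod.
Round 1: Sunfish (all prey gone), Water Beetle (all prey gone), Dragonfly Larva (all prey gone) → extinct.
Round 2: Great Blue Heron (all prey gone), Pike (all prey gone), Bullfrog (all prey gone) → extinct.
No further losses. Total secondary extinctions: 6.

6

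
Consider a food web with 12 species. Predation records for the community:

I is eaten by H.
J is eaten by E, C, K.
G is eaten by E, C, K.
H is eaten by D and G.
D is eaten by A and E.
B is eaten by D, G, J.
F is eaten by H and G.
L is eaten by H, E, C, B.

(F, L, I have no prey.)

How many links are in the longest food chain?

One longest chain: L → B → J → C.
It has 4 species and 3 links.

3 links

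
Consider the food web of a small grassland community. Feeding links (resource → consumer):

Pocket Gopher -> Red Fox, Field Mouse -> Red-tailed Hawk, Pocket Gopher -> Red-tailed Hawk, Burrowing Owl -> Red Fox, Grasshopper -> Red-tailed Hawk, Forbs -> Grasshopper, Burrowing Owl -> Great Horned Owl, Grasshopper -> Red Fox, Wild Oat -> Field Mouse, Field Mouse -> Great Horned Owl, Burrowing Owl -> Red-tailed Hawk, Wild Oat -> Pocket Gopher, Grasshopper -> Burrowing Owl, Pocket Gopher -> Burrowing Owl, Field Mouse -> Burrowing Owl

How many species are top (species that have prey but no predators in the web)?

Top species (has prey, but nothing eats it): Red Fox, Red-tailed Hawk, Great Horned Owl.
Count: 3.

3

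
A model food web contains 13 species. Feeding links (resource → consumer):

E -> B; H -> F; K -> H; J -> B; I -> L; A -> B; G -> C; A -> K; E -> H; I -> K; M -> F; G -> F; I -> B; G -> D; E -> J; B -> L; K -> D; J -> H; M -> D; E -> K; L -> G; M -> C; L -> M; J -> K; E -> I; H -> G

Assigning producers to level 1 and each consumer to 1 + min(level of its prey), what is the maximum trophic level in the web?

4

Producers (level 1): A, E.
Following each consumer down to its lowest-level prey: E → I → L → M (levels 1 through 4).
All prey of M (L 3) are at level 3 or above, so M is at level 1 + 3 = 4.
Every consumer has at least one prey at level 3 or below, so none exceeds level 4.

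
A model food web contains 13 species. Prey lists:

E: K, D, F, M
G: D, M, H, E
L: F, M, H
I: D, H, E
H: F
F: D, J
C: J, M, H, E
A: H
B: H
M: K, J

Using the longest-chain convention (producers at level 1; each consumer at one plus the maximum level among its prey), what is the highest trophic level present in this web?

4

Producers (level 1): K, D, J.
D → F → H → B gives B level 4.
No species has a prey at level 4, so no species reaches level 5.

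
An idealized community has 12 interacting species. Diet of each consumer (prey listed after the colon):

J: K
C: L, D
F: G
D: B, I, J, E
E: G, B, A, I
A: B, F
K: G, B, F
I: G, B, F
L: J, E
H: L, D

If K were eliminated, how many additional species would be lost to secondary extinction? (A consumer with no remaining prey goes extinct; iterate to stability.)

Remove K.
Round 1: J (all prey gone) → extinct.
No further losses. Total secondary extinctions: 1.

1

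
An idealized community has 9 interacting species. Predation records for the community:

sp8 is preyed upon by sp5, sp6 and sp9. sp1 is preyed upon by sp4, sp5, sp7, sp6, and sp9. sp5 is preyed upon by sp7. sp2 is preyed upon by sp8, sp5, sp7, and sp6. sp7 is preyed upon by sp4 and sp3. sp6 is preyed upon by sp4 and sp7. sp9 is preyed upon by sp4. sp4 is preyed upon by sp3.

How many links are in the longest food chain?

5 links

One longest chain: sp2 → sp8 → sp6 → sp7 → sp4 → sp3.
It has 6 species and 5 links.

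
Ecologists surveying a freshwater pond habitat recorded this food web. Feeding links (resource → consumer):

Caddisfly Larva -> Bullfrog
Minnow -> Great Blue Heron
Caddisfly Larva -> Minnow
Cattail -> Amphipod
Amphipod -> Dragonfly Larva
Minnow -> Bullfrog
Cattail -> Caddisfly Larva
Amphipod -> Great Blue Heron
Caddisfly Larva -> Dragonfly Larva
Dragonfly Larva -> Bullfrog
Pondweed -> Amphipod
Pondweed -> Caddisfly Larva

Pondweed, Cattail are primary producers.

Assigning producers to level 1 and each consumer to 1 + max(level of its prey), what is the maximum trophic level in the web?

Producers (level 1): Pondweed, Cattail.
Pondweed → Caddisfly Larva → Minnow → Great Blue Heron gives Great Blue Heron level 4.
No species has a prey at level 4, so no species reaches level 5.

4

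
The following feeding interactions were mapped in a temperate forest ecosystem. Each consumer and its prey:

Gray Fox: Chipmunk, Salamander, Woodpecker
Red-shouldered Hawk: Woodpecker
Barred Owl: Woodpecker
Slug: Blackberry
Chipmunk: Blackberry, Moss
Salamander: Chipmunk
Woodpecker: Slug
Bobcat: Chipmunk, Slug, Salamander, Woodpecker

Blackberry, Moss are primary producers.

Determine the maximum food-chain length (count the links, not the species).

One longest chain: Blackberry → Chipmunk → Salamander → Bobcat.
It has 4 species and 3 links.

3 links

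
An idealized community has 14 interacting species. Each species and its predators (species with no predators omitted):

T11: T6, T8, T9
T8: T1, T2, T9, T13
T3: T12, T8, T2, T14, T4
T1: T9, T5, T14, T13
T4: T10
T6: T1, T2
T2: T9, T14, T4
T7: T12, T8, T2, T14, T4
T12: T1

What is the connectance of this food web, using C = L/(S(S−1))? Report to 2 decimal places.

C = 0.15

The web has S = 14 species and L = 28 feeding links.
C = L / (S(S−1)) = 28 / 182 = 0.1538 ≈ 0.15.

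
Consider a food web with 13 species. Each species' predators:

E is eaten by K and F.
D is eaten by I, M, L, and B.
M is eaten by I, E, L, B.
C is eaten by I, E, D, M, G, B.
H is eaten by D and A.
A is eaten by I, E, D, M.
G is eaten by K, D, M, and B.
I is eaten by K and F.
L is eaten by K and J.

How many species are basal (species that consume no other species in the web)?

Basal species (no prey listed): C, H.
Count: 2.

2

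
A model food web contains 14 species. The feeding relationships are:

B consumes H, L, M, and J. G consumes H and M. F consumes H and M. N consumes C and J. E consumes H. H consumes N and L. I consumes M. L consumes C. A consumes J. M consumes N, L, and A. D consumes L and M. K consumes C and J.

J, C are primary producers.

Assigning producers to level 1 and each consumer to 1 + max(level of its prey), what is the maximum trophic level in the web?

Producers (level 1): J, C.
C → L → H → F gives F level 4.
No species has a prey at level 4, so no species reaches level 5.

4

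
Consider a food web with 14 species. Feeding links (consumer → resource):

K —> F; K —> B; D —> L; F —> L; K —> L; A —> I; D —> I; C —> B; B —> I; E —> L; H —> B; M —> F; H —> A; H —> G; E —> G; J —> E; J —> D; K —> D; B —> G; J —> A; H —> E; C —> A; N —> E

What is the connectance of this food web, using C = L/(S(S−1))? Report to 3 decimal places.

The web has S = 14 species and L = 23 feeding links.
C = L / (S(S−1)) = 23 / 182 = 0.1264 ≈ 0.126.

C = 0.126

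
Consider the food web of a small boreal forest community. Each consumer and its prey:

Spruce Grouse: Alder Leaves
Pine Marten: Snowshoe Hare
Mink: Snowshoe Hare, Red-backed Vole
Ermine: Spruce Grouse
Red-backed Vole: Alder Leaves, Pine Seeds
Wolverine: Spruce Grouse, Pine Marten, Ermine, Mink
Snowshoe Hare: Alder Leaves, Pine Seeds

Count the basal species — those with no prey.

2

Basal species (no prey listed): Alder Leaves, Pine Seeds.
Count: 2.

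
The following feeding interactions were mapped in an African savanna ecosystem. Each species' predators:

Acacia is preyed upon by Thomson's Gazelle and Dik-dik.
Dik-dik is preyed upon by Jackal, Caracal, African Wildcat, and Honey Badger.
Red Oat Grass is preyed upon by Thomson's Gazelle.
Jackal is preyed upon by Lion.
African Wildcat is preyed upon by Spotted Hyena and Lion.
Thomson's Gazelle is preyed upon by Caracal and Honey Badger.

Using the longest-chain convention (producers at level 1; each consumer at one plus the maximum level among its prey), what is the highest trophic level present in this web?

4

Producers (level 1): Acacia, Red Oat Grass.
Acacia → Dik-dik → African Wildcat → Lion gives Lion level 4.
No species has a prey at level 4, so no species reaches level 5.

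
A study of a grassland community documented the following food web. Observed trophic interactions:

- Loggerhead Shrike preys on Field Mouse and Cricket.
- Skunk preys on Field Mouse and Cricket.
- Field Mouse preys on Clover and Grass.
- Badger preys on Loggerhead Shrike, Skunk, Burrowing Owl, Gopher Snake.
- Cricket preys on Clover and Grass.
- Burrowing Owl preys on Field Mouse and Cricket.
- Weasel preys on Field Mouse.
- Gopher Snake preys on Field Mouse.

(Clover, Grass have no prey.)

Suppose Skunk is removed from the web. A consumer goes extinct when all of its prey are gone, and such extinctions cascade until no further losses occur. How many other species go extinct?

Remove Skunk.
Every predator of it retains at least one other prey: Badger still has Gopher Snake, Burrowing Owl, Loggerhead Shrike.
No consumer loses all prey, so no secondary extinctions occur.

0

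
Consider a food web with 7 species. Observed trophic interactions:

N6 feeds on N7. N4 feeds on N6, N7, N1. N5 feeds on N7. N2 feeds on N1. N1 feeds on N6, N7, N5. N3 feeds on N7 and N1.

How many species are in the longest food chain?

One longest chain: N7 → N5 → N1 → N2.
It has 4 species and 3 links.

4 species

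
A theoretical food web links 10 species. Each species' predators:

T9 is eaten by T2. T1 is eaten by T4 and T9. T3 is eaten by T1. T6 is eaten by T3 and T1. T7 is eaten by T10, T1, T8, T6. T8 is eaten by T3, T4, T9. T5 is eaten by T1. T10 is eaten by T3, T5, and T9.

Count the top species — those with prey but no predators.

Top species (has prey, but nothing eats it): T4, T2.
Count: 2.

2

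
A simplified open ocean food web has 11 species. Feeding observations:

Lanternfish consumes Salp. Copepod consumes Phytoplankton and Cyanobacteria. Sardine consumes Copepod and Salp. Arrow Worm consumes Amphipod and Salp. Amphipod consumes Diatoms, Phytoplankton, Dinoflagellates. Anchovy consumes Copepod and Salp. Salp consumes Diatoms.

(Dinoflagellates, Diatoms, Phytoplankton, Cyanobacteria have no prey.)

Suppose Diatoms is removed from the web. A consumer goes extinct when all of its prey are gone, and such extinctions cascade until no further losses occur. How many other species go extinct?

2

Remove Diatoms.
Round 1: Salp (all prey gone) → extinct.
Round 2: Lanternfish (all prey gone) → extinct.
No further losses. Total secondary extinctions: 2.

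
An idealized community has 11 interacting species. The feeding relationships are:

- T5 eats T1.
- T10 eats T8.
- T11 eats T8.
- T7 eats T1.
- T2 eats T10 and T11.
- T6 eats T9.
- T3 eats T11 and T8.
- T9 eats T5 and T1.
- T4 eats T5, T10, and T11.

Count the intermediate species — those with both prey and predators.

Intermediate species (has both prey and predators): T5, T10, T11, T9.
Count: 4.

4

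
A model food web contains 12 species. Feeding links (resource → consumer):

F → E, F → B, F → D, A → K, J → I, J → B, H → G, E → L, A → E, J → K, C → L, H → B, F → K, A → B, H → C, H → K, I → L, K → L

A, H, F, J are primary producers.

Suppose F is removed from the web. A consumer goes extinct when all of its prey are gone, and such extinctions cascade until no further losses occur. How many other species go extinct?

Remove F.
Round 1: D (all prey gone) → extinct.
No further losses. Total secondary extinctions: 1.

1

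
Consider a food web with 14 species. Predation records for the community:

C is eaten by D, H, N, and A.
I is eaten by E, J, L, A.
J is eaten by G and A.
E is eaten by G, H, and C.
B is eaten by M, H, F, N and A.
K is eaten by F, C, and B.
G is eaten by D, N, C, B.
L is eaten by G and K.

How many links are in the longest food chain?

One longest chain: I → L → K → C → A.
It has 5 species and 4 links.

4 links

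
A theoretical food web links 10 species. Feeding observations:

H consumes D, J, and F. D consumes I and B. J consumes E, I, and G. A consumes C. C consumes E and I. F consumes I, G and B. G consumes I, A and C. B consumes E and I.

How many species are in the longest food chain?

One longest chain: I → C → A → G → F → H.
It has 6 species and 5 links.

6 species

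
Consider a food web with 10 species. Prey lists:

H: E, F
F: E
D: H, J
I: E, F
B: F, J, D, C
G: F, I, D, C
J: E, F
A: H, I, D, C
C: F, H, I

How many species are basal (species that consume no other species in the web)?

1

Basal species (no prey listed): E.
Count: 1.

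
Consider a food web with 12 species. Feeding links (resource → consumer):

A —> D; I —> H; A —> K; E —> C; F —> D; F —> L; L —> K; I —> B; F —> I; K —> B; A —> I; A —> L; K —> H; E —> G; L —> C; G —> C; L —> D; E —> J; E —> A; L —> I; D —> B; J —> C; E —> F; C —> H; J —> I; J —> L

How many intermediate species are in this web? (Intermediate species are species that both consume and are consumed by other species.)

9

Intermediate species (has both prey and predators): G, J, A, F, L, D, K, I, C.
Count: 9.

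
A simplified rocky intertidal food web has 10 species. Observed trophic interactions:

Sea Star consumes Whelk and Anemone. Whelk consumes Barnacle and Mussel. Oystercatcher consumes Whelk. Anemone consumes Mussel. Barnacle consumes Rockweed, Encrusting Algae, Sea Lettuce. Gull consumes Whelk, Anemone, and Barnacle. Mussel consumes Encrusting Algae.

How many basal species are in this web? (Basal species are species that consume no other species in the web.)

3

Basal species (no prey listed): Encrusting Algae, Sea Lettuce, Rockweed.
Count: 3.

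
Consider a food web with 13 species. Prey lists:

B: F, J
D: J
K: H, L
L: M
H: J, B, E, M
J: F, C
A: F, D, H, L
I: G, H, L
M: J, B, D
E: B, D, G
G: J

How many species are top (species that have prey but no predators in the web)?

3

Top species (has prey, but nothing eats it): I, K, A.
Count: 3.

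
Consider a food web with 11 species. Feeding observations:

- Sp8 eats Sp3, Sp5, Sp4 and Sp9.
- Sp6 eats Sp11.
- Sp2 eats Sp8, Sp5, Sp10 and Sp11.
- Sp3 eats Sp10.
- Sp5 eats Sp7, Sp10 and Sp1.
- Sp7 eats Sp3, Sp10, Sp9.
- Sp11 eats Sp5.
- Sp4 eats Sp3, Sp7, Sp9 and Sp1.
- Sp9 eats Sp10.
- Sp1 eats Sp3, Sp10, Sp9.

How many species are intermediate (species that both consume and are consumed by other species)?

8

Intermediate species (has both prey and predators): Sp3, Sp9, Sp1, Sp7, Sp5, Sp4, Sp11, Sp8.
Count: 8.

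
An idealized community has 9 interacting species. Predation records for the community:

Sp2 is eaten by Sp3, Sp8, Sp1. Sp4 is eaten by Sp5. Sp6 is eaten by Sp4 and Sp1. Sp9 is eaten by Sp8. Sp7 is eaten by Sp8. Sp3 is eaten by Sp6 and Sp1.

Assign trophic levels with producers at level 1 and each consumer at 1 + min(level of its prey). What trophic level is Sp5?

Sp2 is a producer → level 1.
Sp3 eats Sp2 → level 2.
Sp6 eats Sp3 → level 3.
Sp4 eats Sp6 → level 4.
Sp5 eats Sp4 → level 5.
No prey of Sp5 is below level 4, so 5 is the minimum.

Trophic level 5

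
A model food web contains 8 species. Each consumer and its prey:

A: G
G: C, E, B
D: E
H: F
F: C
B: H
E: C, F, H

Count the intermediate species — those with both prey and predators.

5

Intermediate species (has both prey and predators): F, H, E, B, G.
Count: 5.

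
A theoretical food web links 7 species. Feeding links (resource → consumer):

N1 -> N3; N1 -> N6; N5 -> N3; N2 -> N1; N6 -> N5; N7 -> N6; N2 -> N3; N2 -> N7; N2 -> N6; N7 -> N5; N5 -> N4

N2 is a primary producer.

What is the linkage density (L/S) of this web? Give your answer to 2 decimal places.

There are L = 11 links among S = 7 species.
L/S = 11/7 = 1.5714 ≈ 1.57.

L/S = 1.57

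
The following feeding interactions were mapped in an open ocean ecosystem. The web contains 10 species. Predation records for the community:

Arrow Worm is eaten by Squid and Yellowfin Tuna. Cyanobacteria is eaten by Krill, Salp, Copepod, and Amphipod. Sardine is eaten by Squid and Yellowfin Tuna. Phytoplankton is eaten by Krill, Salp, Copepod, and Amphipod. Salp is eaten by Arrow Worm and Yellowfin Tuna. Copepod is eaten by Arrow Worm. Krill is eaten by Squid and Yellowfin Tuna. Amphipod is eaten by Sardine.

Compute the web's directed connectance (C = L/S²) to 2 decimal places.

The web has S = 10 species and L = 18 feeding links.
C = L / S² = 18 / 100 = 0.1800 ≈ 0.18.

C = 0.18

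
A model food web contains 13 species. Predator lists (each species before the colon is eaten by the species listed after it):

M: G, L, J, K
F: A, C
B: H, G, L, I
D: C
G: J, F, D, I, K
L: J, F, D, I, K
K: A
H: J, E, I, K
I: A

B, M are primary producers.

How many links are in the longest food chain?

3 links

One longest chain: B → H → I → A.
It has 4 species and 3 links.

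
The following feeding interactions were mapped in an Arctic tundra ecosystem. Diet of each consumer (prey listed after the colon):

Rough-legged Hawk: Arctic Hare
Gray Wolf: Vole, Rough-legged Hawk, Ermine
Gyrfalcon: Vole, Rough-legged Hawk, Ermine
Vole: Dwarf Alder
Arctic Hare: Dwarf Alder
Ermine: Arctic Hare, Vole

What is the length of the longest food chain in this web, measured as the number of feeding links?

3 links

One longest chain: Dwarf Alder → Arctic Hare → Rough-legged Hawk → Gyrfalcon.
It has 4 species and 3 links.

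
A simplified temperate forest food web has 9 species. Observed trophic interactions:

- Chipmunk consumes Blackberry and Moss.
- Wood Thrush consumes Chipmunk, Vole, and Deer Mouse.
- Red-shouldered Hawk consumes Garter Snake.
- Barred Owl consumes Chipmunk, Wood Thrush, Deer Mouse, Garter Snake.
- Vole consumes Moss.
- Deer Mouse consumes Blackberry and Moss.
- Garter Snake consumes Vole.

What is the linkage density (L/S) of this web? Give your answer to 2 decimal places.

There are L = 14 links among S = 9 species.
L/S = 14/9 = 1.5556 ≈ 1.56.

L/S = 1.56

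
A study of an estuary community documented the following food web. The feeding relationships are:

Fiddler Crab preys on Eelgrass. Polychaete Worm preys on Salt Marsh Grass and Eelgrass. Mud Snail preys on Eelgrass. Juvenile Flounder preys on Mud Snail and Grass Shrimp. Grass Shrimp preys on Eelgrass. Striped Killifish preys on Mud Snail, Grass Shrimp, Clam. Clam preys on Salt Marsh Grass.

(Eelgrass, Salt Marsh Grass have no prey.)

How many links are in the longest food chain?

2 links

One longest chain: Eelgrass → Grass Shrimp → Juvenile Flounder.
It has 3 species and 2 links.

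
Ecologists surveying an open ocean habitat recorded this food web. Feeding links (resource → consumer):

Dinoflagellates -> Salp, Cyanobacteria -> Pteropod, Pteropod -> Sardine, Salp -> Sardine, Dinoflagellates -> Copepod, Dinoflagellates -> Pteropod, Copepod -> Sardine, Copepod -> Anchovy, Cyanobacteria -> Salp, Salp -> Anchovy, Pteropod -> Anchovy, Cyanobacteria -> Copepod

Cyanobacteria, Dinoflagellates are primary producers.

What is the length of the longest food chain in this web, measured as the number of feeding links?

One longest chain: Cyanobacteria → Salp → Sardine.
It has 3 species and 2 links.

2 links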